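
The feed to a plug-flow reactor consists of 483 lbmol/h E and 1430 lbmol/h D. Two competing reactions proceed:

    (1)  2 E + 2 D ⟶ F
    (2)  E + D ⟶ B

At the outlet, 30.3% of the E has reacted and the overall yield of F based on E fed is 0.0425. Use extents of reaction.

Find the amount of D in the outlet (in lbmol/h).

Yield of F: 1ξ₁ / 483 = 0.0425 → ξ₁ = 20.53 lbmol/h.
Conversion of E: 2ξ₁ + 1ξ₂ = 0.303 × 483 = 146.3 → ξ₂ = 105.3 lbmol/h.
Outlet amounts (n = n₀ + Σ ν·ξ):
  E: 483 − 2(20.53) − 1(105.3) = 336.7
  D: 1430 − 2(20.53) − 1(105.3) = 1284
  F: 0 + 1(20.53) = 20.53
  B: 0 + 1(105.3) = 105.3

1280 lbmol/h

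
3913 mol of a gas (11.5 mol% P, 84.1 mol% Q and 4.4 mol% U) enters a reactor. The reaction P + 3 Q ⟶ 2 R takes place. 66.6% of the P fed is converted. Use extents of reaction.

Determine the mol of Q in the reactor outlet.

2390 mol

P reacted = 0.666 × 450 = 299.7 mol; ν_P = −1, so ξ = 299.7/1 = 299.7 mol.
Outlet amounts (n = n₀ + ν ξ):
  P: 450 − 1(299.7) = 150.3
  Q: 3291 − 3(299.7) = 2392
  R: 0 + 2(299.7) = 599.4
  U: 172.2 (inert)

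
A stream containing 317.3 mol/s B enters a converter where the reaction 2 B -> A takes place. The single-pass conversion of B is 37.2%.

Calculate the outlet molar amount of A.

59 mol/s

B reacted = 0.372 × 317.3 = 118 mol/s; ν_B = −2, so ξ = 118/2 = 59.02 mol/s.
Outlet amounts (n = n₀ + ν ξ):
  B: 317.3 − 2(59.02) = 199.3
  A: 0 + 1(59.02) = 59.02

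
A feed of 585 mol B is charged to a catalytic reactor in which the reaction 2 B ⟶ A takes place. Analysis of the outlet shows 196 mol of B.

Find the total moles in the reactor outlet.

390 mol

For B: n = n₀ − 2ξ → 196 = 585 − 2ξ, giving ξ = 194.5 mol.
Outlet amounts (n = n₀ + ν ξ):
  B: 585 − 2(194.5) = 196
  A: 0 + 1(194.5) = 194.5
Total out = 196 + 194.5 = 390.5 mol.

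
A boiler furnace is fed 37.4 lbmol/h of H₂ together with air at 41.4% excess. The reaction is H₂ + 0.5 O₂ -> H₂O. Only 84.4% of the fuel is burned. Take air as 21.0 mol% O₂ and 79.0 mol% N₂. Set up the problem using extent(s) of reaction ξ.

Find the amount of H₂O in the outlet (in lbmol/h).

31.6 lbmol/h

Stoichiometric O₂ = 0.5 × 37.4 = 18.7 lbmol/h; O₂ fed = 18.7 × 1.414 = 26.44 lbmol/h.
N₂ fed = 26.44 × 79/21 = 99.47 lbmol/h.
Fuel reacted = 0.844 × 37.4 → ξ = 31.57 lbmol/h.
Outlet (n = n₀ + ν ξ):
  H₂: 37.4 − 1(31.57) = 5.834
  O₂: 26.44 − 0.5(31.57) = 10.66
  N₂: 99.47 (inert)
  H₂O: 0 + 1(31.57) = 31.57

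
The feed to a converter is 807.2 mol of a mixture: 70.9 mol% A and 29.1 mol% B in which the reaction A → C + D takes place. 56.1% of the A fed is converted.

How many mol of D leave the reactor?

A reacted = 0.561 × 572.3 = 321.1 mol; ν_A = −1, so ξ = 321.1/1 = 321.1 mol.
Outlet amounts (n = n₀ + ν ξ):
  A: 572.3 − 1(321.1) = 251.2
  C: 0 + 1(321.1) = 321.1
  D: 0 + 1(321.1) = 321.1
  B: 234.9 (inert)

321 mol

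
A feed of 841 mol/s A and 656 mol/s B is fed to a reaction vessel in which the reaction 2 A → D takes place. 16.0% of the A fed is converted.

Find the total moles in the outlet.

1430 mol/s

A reacted = 0.16 × 841 = 134.6 mol/s; ν_A = −2, so ξ = 134.6/2 = 67.28 mol/s.
Outlet amounts (n = n₀ + ν ξ):
  A: 841 − 2(67.28) = 706.4
  D: 0 + 1(67.28) = 67.28
  B: 656 (inert)
Total out = 706.4 + 67.28 + 656 = 1430 mol/s.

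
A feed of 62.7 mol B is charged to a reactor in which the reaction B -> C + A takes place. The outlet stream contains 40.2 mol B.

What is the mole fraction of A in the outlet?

0.264

For B: n = n₀ − 1ξ → 40.2 = 62.7 − 1ξ, giving ξ = 22.5 mol.
Outlet amounts (n = n₀ + ν ξ):
  B: 62.7 − 1(22.5) = 40.2
  C: 0 + 1(22.5) = 22.5
  A: 0 + 1(22.5) = 22.5
Total out = 85.2 mol; y_A = 22.5 / 85.2 = 0.2641.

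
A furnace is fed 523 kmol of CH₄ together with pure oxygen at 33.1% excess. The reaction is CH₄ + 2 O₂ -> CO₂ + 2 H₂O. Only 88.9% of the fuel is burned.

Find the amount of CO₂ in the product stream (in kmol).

Stoichiometric O₂ = 2 × 523 = 1046 kmol; O₂ fed = 1046 × 1.331 = 1392 kmol.
Fuel reacted = 0.889 × 523 → ξ = 464.9 kmol.
Outlet (n = n₀ + ν ξ):
  CH₄: 523 − 1(464.9) = 58.05
  O₂: 1392 − 2(464.9) = 462.3
  CO₂: 0 + 1(464.9) = 464.9
  H₂O: 0 + 2(464.9) = 929.9

465 kmol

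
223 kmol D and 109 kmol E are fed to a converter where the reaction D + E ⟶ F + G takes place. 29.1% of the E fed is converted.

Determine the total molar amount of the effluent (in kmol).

E reacted = 0.291 × 109 = 31.72 kmol; ν_E = −1, so ξ = 31.72/1 = 31.72 kmol.
Outlet amounts (n = n₀ + ν ξ):
  D: 223 − 1(31.72) = 191.3
  E: 109 − 1(31.72) = 77.28
  F: 0 + 1(31.72) = 31.72
  G: 0 + 1(31.72) = 31.72
Total out = 191.3 + 77.28 + 31.72 + 31.72 = 332 kmol.

332 kmol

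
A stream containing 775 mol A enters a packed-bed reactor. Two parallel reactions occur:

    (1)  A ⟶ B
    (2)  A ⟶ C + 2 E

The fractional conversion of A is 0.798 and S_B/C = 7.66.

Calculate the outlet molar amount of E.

143 mol

Conversion of A: A consumed = 0.798 × 775 = 618.5 mol = 1ξ₁ + 1ξ₂.
Selectivity: 1ξ₁ / (1ξ₂) = 7.66 → ξ₁ = 7.66 ξ₂.
Substitute: (1·7.66 + 1) ξ₂ = 618.5 → ξ₂ = 71.41 mol, ξ₁ = 547 mol.
Outlet amounts (n = n₀ + Σ ν·ξ):
  A: 775 − 1(547) − 1(71.41) = 156.5
  B: 0 + 1(547) = 547
  C: 0 + 1(71.41) = 71.41
  E: 0 + 2(71.41) = 142.8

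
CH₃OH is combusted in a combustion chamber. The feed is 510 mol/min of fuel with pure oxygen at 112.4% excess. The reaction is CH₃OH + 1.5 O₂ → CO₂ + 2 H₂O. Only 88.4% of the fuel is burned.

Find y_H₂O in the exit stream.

Stoichiometric O₂ = 1.5 × 510 = 765 mol/min; O₂ fed = 765 × 2.124 = 1625 mol/min.
Fuel reacted = 0.884 × 510 → ξ = 450.8 mol/min.
Outlet (n = n₀ + ν ξ):
  CH₃OH: 510 − 1(450.8) = 59.16
  O₂: 1625 − 1.5(450.8) = 948.6
  CO₂: 0 + 1(450.8) = 450.8
  H₂O: 0 + 2(450.8) = 901.7
Total out = 2360 mol/min; y_H₂O = 901.7 / 2360 = 0.382.

0.382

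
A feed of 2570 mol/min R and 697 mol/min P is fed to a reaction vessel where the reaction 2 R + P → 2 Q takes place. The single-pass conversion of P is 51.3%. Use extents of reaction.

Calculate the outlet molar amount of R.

1850 mol/min

P reacted = 0.513 × 697 = 357.6 mol/min; ν_P = −1, so ξ = 357.6/1 = 357.6 mol/min.
Outlet amounts (n = n₀ + ν ξ):
  R: 2570 − 2(357.6) = 1855
  P: 697 − 1(357.6) = 339.4
  Q: 0 + 2(357.6) = 715.1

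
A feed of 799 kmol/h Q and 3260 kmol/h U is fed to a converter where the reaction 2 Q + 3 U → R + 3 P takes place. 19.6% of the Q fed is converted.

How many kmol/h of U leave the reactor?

Q reacted = 0.196 × 799 = 156.6 kmol/h; ν_Q = −2, so ξ = 156.6/2 = 78.3 kmol/h.
Outlet amounts (n = n₀ + ν ξ):
  Q: 799 − 2(78.3) = 642.4
  U: 3260 − 3(78.3) = 3025
  R: 0 + 1(78.3) = 78.3
  P: 0 + 3(78.3) = 234.9

3030 kmol/h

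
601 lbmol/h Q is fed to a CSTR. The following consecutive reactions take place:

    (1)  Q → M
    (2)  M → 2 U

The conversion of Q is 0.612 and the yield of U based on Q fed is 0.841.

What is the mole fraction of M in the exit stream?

Conversion of Q: Q consumed = 1ξ₁ = 0.612 × 601 → ξ₁ = 367.8 lbmol/h.
Yield of U: 2ξ₂ / 601 = 0.841 → ξ₂ = 252.7 lbmol/h.
Outlet amounts (n = n₀ + Σ ν·ξ):
  Q: 601 − 1(367.8) = 233.2
  M: 0 + 1(367.8) − 1(252.7) = 115.1
  U: 0 + 2(252.7) = 505.4
Total out = 853.7 lbmol/h; y_M = 115.1 / 853.7 = 0.1348.

0.135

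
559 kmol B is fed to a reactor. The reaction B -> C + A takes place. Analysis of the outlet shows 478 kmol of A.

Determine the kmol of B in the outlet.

For A: n = n₀ + 1ξ → 478 = 0 + 1ξ, giving ξ = 478 kmol.
Outlet amounts (n = n₀ + ν ξ):
  B: 559 − 1(478) = 81
  C: 0 + 1(478) = 478
  A: 0 + 1(478) = 478

81 kmol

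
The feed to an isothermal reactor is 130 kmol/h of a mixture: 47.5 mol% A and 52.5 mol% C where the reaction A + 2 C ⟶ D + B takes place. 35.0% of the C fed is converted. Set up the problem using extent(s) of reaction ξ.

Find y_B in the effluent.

C reacted = 0.35 × 68.25 = 23.89 kmol/h; ν_C = −2, so ξ = 23.89/2 = 11.94 kmol/h.
Outlet amounts (n = n₀ + ν ξ):
  A: 61.75 − 1(11.94) = 49.81
  C: 68.25 − 2(11.94) = 44.36
  D: 0 + 1(11.94) = 11.94
  B: 0 + 1(11.94) = 11.94
Total out = 118.1 kmol/h; y_B = 11.94 / 118.1 = 0.1012.

0.101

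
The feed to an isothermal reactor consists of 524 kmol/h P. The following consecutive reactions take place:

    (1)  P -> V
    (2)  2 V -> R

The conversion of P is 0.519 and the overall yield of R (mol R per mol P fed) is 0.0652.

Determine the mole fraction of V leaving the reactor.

Conversion of P: P consumed = 1ξ₁ = 0.519 × 524 → ξ₁ = 272 kmol/h.
Yield of R: 1ξ₂ / 524 = 0.0652 → ξ₂ = 34.16 kmol/h.
Outlet amounts (n = n₀ + Σ ν·ξ):
  P: 524 − 1(272) = 252
  V: 0 + 1(272) − 2(34.16) = 203.6
  R: 0 + 1(34.16) = 34.16
Total out = 489.8 kmol/h; y_V = 203.6 / 489.8 = 0.4157.

0.416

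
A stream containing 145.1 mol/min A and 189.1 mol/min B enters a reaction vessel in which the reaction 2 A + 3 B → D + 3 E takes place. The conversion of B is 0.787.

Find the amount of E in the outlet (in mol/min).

B reacted = 0.787 × 189.1 = 148.8 mol/min; ν_B = −3, so ξ = 148.8/3 = 49.61 mol/min.
Outlet amounts (n = n₀ + ν ξ):
  A: 145.1 − 2(49.61) = 45.89
  B: 189.1 − 3(49.61) = 40.28
  D: 0 + 1(49.61) = 49.61
  E: 0 + 3(49.61) = 148.8

149 mol/min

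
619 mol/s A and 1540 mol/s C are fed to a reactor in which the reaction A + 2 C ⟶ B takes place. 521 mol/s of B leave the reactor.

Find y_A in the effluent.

For B: n = n₀ + 1ξ → 521 = 0 + 1ξ, giving ξ = 521 mol/s.
Outlet amounts (n = n₀ + ν ξ):
  A: 619 − 1(521) = 98
  C: 1540 − 2(521) = 498
  B: 0 + 1(521) = 521
Total out = 1117 mol/s; y_A = 98 / 1117 = 0.08774.

0.0877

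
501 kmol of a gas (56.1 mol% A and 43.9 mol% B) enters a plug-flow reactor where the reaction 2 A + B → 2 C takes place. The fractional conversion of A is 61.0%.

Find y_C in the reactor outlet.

0.413

A reacted = 0.61 × 281.1 = 171.4 kmol; ν_A = −2, so ξ = 171.4/2 = 85.72 kmol.
Outlet amounts (n = n₀ + ν ξ):
  A: 281.1 − 2(85.72) = 109.6
  B: 219.9 − 1(85.72) = 134.2
  C: 0 + 2(85.72) = 171.4
Total out = 415.3 kmol; y_C = 171.4 / 415.3 = 0.4129.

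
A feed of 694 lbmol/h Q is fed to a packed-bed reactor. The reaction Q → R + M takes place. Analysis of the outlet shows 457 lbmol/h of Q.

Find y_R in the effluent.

0.255

For Q: n = n₀ − 1ξ → 457 = 694 − 1ξ, giving ξ = 237 lbmol/h.
Outlet amounts (n = n₀ + ν ξ):
  Q: 694 − 1(237) = 457
  R: 0 + 1(237) = 237
  M: 0 + 1(237) = 237
Total out = 931 lbmol/h; y_R = 237 / 931 = 0.2546.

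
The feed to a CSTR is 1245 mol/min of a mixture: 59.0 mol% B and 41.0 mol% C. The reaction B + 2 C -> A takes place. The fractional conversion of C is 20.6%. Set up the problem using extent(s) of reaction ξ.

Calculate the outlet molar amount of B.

C reacted = 0.206 × 510.4 = 105.2 mol/min; ν_C = −2, so ξ = 105.2/2 = 52.58 mol/min.
Outlet amounts (n = n₀ + ν ξ):
  B: 734.5 − 1(52.58) = 682
  C: 510.4 − 2(52.58) = 405.3
  A: 0 + 1(52.58) = 52.58

682 mol/min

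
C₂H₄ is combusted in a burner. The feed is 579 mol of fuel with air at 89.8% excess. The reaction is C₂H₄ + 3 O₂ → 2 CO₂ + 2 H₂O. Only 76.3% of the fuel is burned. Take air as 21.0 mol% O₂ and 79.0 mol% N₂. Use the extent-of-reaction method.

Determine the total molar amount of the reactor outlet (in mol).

Stoichiometric O₂ = 3 × 579 = 1737 mol; O₂ fed = 1737 × 1.898 = 3297 mol.
N₂ fed = 3297 × 79/21 = 12400 mol.
Fuel reacted = 0.763 × 579 → ξ = 441.8 mol.
Outlet (n = n₀ + ν ξ):
  C₂H₄: 579 − 1(441.8) = 137.2
  O₂: 3297 − 3(441.8) = 1971
  N₂: 12400 (inert)
  CO₂: 0 + 2(441.8) = 883.6
  H₂O: 0 + 2(441.8) = 883.6
Total out = 137.2 + 1971 + 12400 + 883.6 + 883.6 = 16280 mol.

16300 mol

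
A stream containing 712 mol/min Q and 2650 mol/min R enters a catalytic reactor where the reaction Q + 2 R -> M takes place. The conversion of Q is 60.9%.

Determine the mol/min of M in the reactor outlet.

434 mol/min

Q reacted = 0.609 × 712 = 433.6 mol/min; ν_Q = −1, so ξ = 433.6/1 = 433.6 mol/min.
Outlet amounts (n = n₀ + ν ξ):
  Q: 712 − 1(433.6) = 278.4
  R: 2650 − 2(433.6) = 1783
  M: 0 + 1(433.6) = 433.6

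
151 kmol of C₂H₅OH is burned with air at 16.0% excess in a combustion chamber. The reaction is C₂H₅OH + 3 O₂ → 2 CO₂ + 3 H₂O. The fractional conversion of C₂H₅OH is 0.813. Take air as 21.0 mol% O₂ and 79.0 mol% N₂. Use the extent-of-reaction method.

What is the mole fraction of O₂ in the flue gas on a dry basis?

0.0653

Stoichiometric O₂ = 3 × 151 = 453 kmol; O₂ fed = 453 × 1.160 = 525.5 kmol.
N₂ fed = 525.5 × 79/21 = 1977 kmol.
Fuel reacted = 0.813 × 151 → ξ = 122.8 kmol.
Outlet (n = n₀ + ν ξ):
  C₂H₅OH: 151 − 1(122.8) = 28.24
  O₂: 525.5 − 3(122.8) = 157.2
  N₂: 1977 (inert)
  CO₂: 0 + 2(122.8) = 245.5
  H₂O: 0 + 3(122.8) = 368.3
Dry total = 2408 kmol; y_O₂ (dry) = 157.2 / 2408 = 0.06529.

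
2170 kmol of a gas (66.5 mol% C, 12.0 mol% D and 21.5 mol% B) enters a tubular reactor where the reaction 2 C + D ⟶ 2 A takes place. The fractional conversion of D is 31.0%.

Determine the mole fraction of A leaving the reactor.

0.0773

D reacted = 0.31 × 260.4 = 80.72 kmol; ν_D = −1, so ξ = 80.72/1 = 80.72 kmol.
Outlet amounts (n = n₀ + ν ξ):
  C: 1443 − 2(80.72) = 1282
  D: 260.4 − 1(80.72) = 179.7
  A: 0 + 2(80.72) = 161.4
  B: 466.6 (inert)
Total out = 2089 kmol; y_A = 161.4 / 2089 = 0.07727.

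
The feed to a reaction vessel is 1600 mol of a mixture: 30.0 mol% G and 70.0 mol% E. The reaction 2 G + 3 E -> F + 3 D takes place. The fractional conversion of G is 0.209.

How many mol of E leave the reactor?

G reacted = 0.209 × 480 = 100.3 mol; ν_G = −2, so ξ = 100.3/2 = 50.16 mol.
Outlet amounts (n = n₀ + ν ξ):
  G: 480 − 2(50.16) = 379.7
  E: 1120 − 3(50.16) = 969.5
  F: 0 + 1(50.16) = 50.16
  D: 0 + 3(50.16) = 150.5

970 mol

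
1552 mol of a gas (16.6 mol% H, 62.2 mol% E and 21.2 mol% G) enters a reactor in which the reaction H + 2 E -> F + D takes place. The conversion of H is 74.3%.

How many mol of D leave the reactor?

H reacted = 0.743 × 257.6 = 191.4 mol; ν_H = −1, so ξ = 191.4/1 = 191.4 mol.
Outlet amounts (n = n₀ + ν ξ):
  H: 257.6 − 1(191.4) = 66.21
  E: 965.3 − 2(191.4) = 582.5
  F: 0 + 1(191.4) = 191.4
  D: 0 + 1(191.4) = 191.4
  G: 329 (inert)

191 mol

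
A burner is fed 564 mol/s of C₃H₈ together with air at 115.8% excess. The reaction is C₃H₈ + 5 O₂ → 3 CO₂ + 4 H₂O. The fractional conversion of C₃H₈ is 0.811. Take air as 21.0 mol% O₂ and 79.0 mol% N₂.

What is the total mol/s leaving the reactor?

Stoichiometric O₂ = 5 × 564 = 2820 mol/s; O₂ fed = 2820 × 2.158 = 6086 mol/s.
N₂ fed = 6086 × 79/21 = 22890 mol/s.
Fuel reacted = 0.811 × 564 → ξ = 457.4 mol/s.
Outlet (n = n₀ + ν ξ):
  C₃H₈: 564 − 1(457.4) = 106.6
  O₂: 6086 − 5(457.4) = 3799
  N₂: 22890 (inert)
  CO₂: 0 + 3(457.4) = 1372
  H₂O: 0 + 4(457.4) = 1830
Total out = 106.6 + 3799 + 22890 + 1372 + 1830 = 30000 mol/s.

30000 mol/s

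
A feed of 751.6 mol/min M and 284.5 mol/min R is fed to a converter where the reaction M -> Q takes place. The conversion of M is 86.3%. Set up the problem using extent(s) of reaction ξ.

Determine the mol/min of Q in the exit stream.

649 mol/min

M reacted = 0.863 × 751.6 = 648.6 mol/min; ν_M = −1, so ξ = 648.6/1 = 648.6 mol/min.
Outlet amounts (n = n₀ + ν ξ):
  M: 751.6 − 1(648.6) = 103
  Q: 0 + 1(648.6) = 648.6
  R: 284.5 (inert)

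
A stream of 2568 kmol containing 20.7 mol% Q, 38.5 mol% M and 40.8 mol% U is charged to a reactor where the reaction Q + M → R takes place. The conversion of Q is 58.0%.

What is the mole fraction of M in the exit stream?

Q reacted = 0.58 × 531.6 = 308.3 kmol; ν_Q = −1, so ξ = 308.3/1 = 308.3 kmol.
Outlet amounts (n = n₀ + ν ξ):
  Q: 531.6 − 1(308.3) = 223.3
  M: 988.7 − 1(308.3) = 680.4
  R: 0 + 1(308.3) = 308.3
  U: 1048 (inert)
Total out = 2260 kmol; y_M = 680.4 / 2260 = 0.3011.

0.301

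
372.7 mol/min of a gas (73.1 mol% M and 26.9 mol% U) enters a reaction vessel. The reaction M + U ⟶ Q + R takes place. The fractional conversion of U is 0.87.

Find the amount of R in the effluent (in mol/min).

U reacted = 0.87 × 100.3 = 87.22 mol/min; ν_U = −1, so ξ = 87.22/1 = 87.22 mol/min.
Outlet amounts (n = n₀ + ν ξ):
  M: 272.4 − 1(87.22) = 185.2
  U: 100.3 − 1(87.22) = 13.03
  Q: 0 + 1(87.22) = 87.22
  R: 0 + 1(87.22) = 87.22

87.2 mol/min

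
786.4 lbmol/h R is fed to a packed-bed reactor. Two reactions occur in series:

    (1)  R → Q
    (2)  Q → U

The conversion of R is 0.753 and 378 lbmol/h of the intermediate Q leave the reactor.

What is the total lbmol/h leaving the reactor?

786 lbmol/h

Conversion of R: R consumed = 1ξ₁ = 0.753 × 786.4 → ξ₁ = 592.2 lbmol/h.
Q balance: n_Q = 0 + 1ξ₁ − 1ξ₂ = 378 → ξ₂ = (1·592.2 − 378)/1 = 214.2 lbmol/h.
Outlet amounts (n = n₀ + Σ ν·ξ):
  R: 786.4 − 1(592.2) = 194.2
  Q: 0 + 1(592.2) − 1(214.2) = 378
  U: 0 + 1(214.2) = 214.2
Total out = 194.2 + 378 + 214.2 = 786.4 lbmol/h.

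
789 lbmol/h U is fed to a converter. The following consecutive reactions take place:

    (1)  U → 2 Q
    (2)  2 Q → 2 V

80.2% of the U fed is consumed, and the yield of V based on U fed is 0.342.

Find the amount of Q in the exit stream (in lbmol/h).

Conversion of U: U consumed = 1ξ₁ = 0.802 × 789 → ξ₁ = 632.8 lbmol/h.
Yield of V: 2ξ₂ / 789 = 0.342 → ξ₂ = 134.9 lbmol/h.
Outlet amounts (n = n₀ + Σ ν·ξ):
  U: 789 − 1(632.8) = 156.2
  Q: 0 + 2(632.8) − 2(134.9) = 995.7
  V: 0 + 2(134.9) = 269.8

996 lbmol/h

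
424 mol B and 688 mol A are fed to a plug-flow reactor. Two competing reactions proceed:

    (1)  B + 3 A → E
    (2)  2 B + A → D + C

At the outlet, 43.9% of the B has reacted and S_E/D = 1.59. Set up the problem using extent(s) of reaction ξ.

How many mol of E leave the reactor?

82.4 mol

Conversion of B: B consumed = 0.439 × 424 = 186.1 mol = 1ξ₁ + 2ξ₂.
Selectivity: 1ξ₁ / (1ξ₂) = 1.59 → ξ₁ = 1.59 ξ₂.
Substitute: (1·1.59 + 2) ξ₂ = 186.1 → ξ₂ = 51.85 mol, ξ₁ = 82.44 mol.
Outlet amounts (n = n₀ + Σ ν·ξ):
  B: 424 − 1(82.44) − 2(51.85) = 237.9
  A: 688 − 3(82.44) − 1(51.85) = 388.8
  E: 0 + 1(82.44) = 82.44
  D: 0 + 1(51.85) = 51.85
  C: 0 + 1(51.85) = 51.85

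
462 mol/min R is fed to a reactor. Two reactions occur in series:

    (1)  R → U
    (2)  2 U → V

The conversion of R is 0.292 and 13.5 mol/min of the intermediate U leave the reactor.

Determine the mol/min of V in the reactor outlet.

Conversion of R: R consumed = 1ξ₁ = 0.292 × 462 → ξ₁ = 134.9 mol/min.
U balance: n_U = 0 + 1ξ₁ − 2ξ₂ = 13.5 → ξ₂ = (1·134.9 − 13.5)/2 = 60.7 mol/min.
Outlet amounts (n = n₀ + Σ ν·ξ):
  R: 462 − 1(134.9) = 327.1
  U: 0 + 1(134.9) − 2(60.7) = 13.5
  V: 0 + 1(60.7) = 60.7

60.7 mol/min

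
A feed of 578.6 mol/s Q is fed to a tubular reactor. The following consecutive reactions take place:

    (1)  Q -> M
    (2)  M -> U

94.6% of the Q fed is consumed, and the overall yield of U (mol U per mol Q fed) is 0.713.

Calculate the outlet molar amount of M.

135 mol/s

Conversion of Q: Q consumed = 1ξ₁ = 0.946 × 578.6 → ξ₁ = 547.4 mol/s.
Yield of U: 1ξ₂ / 578.6 = 0.713 → ξ₂ = 412.5 mol/s.
Outlet amounts (n = n₀ + Σ ν·ξ):
  Q: 578.6 − 1(547.4) = 31.24
  M: 0 + 1(547.4) − 1(412.5) = 134.8
  U: 0 + 1(412.5) = 412.5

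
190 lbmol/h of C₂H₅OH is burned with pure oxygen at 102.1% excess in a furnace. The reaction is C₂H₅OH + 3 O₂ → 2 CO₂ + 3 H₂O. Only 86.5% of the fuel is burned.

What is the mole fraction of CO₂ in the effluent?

0.218

Stoichiometric O₂ = 3 × 190 = 570 lbmol/h; O₂ fed = 570 × 2.021 = 1152 lbmol/h.
Fuel reacted = 0.865 × 190 → ξ = 164.3 lbmol/h.
Outlet (n = n₀ + ν ξ):
  C₂H₅OH: 190 − 1(164.3) = 25.65
  O₂: 1152 − 3(164.3) = 658.9
  CO₂: 0 + 2(164.3) = 328.7
  H₂O: 0 + 3(164.3) = 493
Total out = 1506 lbmol/h; y_CO₂ = 328.7 / 1506 = 0.2182.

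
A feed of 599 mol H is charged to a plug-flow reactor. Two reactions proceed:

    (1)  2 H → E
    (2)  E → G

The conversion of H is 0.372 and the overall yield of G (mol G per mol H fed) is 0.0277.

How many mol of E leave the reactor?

Conversion of H: H consumed = 2ξ₁ = 0.372 × 599 → ξ₁ = 111.4 mol.
Yield of G: 1ξ₂ / 599 = 0.0277 → ξ₂ = 16.59 mol.
Outlet amounts (n = n₀ + Σ ν·ξ):
  H: 599 − 2(111.4) = 376.2
  E: 0 + 1(111.4) − 1(16.59) = 94.82
  G: 0 + 1(16.59) = 16.59

94.8 mol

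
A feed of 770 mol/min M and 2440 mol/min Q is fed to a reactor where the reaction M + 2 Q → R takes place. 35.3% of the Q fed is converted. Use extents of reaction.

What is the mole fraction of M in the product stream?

0.144

Q reacted = 0.353 × 2440 = 861.3 mol/min; ν_Q = −2, so ξ = 861.3/2 = 430.7 mol/min.
Outlet amounts (n = n₀ + ν ξ):
  M: 770 − 1(430.7) = 339.3
  Q: 2440 − 2(430.7) = 1579
  R: 0 + 1(430.7) = 430.7
Total out = 2349 mol/min; y_M = 339.3 / 2349 = 0.1445.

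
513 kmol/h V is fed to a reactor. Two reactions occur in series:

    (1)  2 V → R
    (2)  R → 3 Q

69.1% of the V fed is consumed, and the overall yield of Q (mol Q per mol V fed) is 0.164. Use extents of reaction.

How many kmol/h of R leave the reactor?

Conversion of V: V consumed = 2ξ₁ = 0.691 × 513 → ξ₁ = 177.2 kmol/h.
Yield of Q: 3ξ₂ / 513 = 0.164 → ξ₂ = 28.04 kmol/h.
Outlet amounts (n = n₀ + Σ ν·ξ):
  V: 513 − 2(177.2) = 158.5
  R: 0 + 1(177.2) − 1(28.04) = 149.2
  Q: 0 + 3(28.04) = 84.13

149 kmol/h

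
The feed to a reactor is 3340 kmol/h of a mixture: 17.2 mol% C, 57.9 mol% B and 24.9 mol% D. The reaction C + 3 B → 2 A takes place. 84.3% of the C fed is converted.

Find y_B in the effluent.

C reacted = 0.843 × 574.5 = 484.3 kmol/h; ν_C = −1, so ξ = 484.3/1 = 484.3 kmol/h.
Outlet amounts (n = n₀ + ν ξ):
  C: 574.5 − 1(484.3) = 90.19
  B: 1934 − 3(484.3) = 481
  A: 0 + 2(484.3) = 968.6
  D: 831.7 (inert)
Total out = 2371 kmol/h; y_B = 481 / 2371 = 0.2028.

0.203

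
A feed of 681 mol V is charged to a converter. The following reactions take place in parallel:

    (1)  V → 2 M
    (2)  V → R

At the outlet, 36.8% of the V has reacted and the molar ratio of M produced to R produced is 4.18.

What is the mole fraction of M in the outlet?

Conversion of V: V consumed = 0.368 × 681 = 250.6 mol = 1ξ₁ + 1ξ₂.
Selectivity: 2ξ₁ / (1ξ₂) = 4.18 → ξ₁ = 2.09 ξ₂.
Substitute: (1·2.09 + 1) ξ₂ = 250.6 → ξ₂ = 81.1 mol, ξ₁ = 169.5 mol.
Outlet amounts (n = n₀ + Σ ν·ξ):
  V: 681 − 1(169.5) − 1(81.1) = 430.4
  M: 0 + 2(169.5) = 339
  R: 0 + 1(81.1) = 81.1
Total out = 850.5 mol; y_M = 339 / 850.5 = 0.3986.

0.399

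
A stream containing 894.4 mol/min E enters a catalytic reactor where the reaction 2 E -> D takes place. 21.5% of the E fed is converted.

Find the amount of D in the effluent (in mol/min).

96.1 mol/min

E reacted = 0.215 × 894.4 = 192.3 mol/min; ν_E = −2, so ξ = 192.3/2 = 96.15 mol/min.
Outlet amounts (n = n₀ + ν ξ):
  E: 894.4 − 2(96.15) = 702.1
  D: 0 + 1(96.15) = 96.15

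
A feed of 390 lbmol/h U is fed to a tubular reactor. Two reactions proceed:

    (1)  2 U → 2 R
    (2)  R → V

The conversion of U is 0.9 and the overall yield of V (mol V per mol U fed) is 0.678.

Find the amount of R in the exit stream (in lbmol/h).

Conversion of U: U consumed = 2ξ₁ = 0.9 × 390 → ξ₁ = 175.5 lbmol/h.
Yield of V: 1ξ₂ / 390 = 0.678 → ξ₂ = 264.4 lbmol/h.
Outlet amounts (n = n₀ + Σ ν·ξ):
  U: 390 − 2(175.5) = 39
  R: 0 + 2(175.5) − 1(264.4) = 86.58
  V: 0 + 1(264.4) = 264.4

86.6 lbmol/h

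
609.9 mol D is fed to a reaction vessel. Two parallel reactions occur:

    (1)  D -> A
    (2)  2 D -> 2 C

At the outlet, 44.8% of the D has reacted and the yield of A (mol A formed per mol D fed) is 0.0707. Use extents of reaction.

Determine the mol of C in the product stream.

Yield of A: 1ξ₁ / 609.9 = 0.0707 → ξ₁ = 43.12 mol.
Conversion of D: 1ξ₁ + 2ξ₂ = 0.448 × 609.9 = 273.2 → ξ₂ = 115.1 mol.
Outlet amounts (n = n₀ + Σ ν·ξ):
  D: 609.9 − 1(43.12) − 2(115.1) = 336.7
  A: 0 + 1(43.12) = 43.12
  C: 0 + 2(115.1) = 230.1

230 mol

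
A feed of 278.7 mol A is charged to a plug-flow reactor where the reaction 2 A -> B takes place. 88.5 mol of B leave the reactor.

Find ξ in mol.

For B: n = n₀ + 1ξ → 88.5 = 0 + 1ξ, giving ξ = 88.5 mol.
Outlet amounts (n = n₀ + ν ξ):
  A: 278.7 − 2(88.5) = 101.7
  B: 0 + 1(88.5) = 88.5

ξ = 88.5 mol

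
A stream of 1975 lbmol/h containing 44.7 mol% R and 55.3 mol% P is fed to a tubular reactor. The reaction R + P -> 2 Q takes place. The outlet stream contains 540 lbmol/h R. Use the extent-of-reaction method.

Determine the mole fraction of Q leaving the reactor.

For R: n = n₀ − 1ξ → 540 = 882.8 − 1ξ, giving ξ = 342.8 lbmol/h.
Outlet amounts (n = n₀ + ν ξ):
  R: 882.8 − 1(342.8) = 540
  P: 1092 − 1(342.8) = 749.3
  Q: 0 + 2(342.8) = 685.7
Total out = 1975 lbmol/h; y_Q = 685.7 / 1975 = 0.3472.

0.347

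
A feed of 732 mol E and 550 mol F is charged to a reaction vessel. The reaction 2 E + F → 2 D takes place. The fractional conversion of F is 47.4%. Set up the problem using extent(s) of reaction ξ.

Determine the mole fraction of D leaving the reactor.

0.511

F reacted = 0.474 × 550 = 260.7 mol; ν_F = −1, so ξ = 260.7/1 = 260.7 mol.
Outlet amounts (n = n₀ + ν ξ):
  E: 732 − 2(260.7) = 210.6
  F: 550 − 1(260.7) = 289.3
  D: 0 + 2(260.7) = 521.4
Total out = 1021 mol; y_D = 521.4 / 1021 = 0.5105.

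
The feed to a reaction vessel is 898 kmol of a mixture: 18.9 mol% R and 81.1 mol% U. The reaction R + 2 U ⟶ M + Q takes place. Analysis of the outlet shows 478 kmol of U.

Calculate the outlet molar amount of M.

For U: n = n₀ − 2ξ → 478 = 728.3 − 2ξ, giving ξ = 125.1 kmol.
Outlet amounts (n = n₀ + ν ξ):
  R: 169.7 − 1(125.1) = 44.58
  U: 728.3 − 2(125.1) = 478
  M: 0 + 1(125.1) = 125.1
  Q: 0 + 1(125.1) = 125.1

125 kmol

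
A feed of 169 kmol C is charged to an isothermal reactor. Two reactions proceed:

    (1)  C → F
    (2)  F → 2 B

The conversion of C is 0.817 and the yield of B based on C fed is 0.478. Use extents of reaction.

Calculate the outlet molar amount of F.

97.7 kmol

Conversion of C: C consumed = 1ξ₁ = 0.817 × 169 → ξ₁ = 138.1 kmol.
Yield of B: 2ξ₂ / 169 = 0.478 → ξ₂ = 40.39 kmol.
Outlet amounts (n = n₀ + Σ ν·ξ):
  C: 169 − 1(138.1) = 30.93
  F: 0 + 1(138.1) − 1(40.39) = 97.68
  B: 0 + 2(40.39) = 80.78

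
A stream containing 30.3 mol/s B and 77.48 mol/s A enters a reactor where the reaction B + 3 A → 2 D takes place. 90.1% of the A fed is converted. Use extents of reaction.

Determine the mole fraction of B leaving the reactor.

0.115

A reacted = 0.901 × 77.48 = 69.81 mol/s; ν_A = −3, so ξ = 69.81/3 = 23.27 mol/s.
Outlet amounts (n = n₀ + ν ξ):
  B: 30.3 − 1(23.27) = 7.03
  A: 77.48 − 3(23.27) = 7.671
  D: 0 + 2(23.27) = 46.54
Total out = 61.24 mol/s; y_B = 7.03 / 61.24 = 0.1148.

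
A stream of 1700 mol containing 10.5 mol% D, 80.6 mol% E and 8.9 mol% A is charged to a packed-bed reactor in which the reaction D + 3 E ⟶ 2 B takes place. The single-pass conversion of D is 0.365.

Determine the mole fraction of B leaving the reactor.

D reacted = 0.365 × 178.5 = 65.15 mol; ν_D = −1, so ξ = 65.15/1 = 65.15 mol.
Outlet amounts (n = n₀ + ν ξ):
  D: 178.5 − 1(65.15) = 113.3
  E: 1370 − 3(65.15) = 1175
  B: 0 + 2(65.15) = 130.3
  A: 151.3 (inert)
Total out = 1570 mol; y_B = 130.3 / 1570 = 0.08301.

0.083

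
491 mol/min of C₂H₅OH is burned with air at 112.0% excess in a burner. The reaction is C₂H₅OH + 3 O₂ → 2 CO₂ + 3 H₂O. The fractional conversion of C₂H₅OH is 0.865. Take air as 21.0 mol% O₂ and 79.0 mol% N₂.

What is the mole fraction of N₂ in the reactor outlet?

Stoichiometric O₂ = 3 × 491 = 1473 mol/min; O₂ fed = 1473 × 2.120 = 3123 mol/min.
N₂ fed = 3123 × 79/21 = 11750 mol/min.
Fuel reacted = 0.865 × 491 → ξ = 424.7 mol/min.
Outlet (n = n₀ + ν ξ):
  C₂H₅OH: 491 − 1(424.7) = 66.29
  O₂: 3123 − 3(424.7) = 1849
  N₂: 11750 (inert)
  CO₂: 0 + 2(424.7) = 849.4
  H₂O: 0 + 3(424.7) = 1274
Total out = 15790 mol/min; y_N₂ = 11750 / 15790 = 0.7442.

0.744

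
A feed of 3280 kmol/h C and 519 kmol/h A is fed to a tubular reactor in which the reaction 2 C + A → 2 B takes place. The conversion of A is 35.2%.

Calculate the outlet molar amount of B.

A reacted = 0.352 × 519 = 182.7 kmol/h; ν_A = −1, so ξ = 182.7/1 = 182.7 kmol/h.
Outlet amounts (n = n₀ + ν ξ):
  C: 3280 − 2(182.7) = 2915
  A: 519 − 1(182.7) = 336.3
  B: 0 + 2(182.7) = 365.4

365 kmol/h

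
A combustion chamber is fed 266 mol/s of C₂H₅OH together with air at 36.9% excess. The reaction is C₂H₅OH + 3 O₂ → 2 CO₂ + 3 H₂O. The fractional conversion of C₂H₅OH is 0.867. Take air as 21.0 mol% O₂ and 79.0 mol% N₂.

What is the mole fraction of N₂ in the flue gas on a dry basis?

Stoichiometric O₂ = 3 × 266 = 798 mol/s; O₂ fed = 798 × 1.369 = 1092 mol/s.
N₂ fed = 1092 × 79/21 = 4110 mol/s.
Fuel reacted = 0.867 × 266 → ξ = 230.6 mol/s.
Outlet (n = n₀ + ν ξ):
  C₂H₅OH: 266 − 1(230.6) = 35.38
  O₂: 1092 − 3(230.6) = 400.6
  N₂: 4110 (inert)
  CO₂: 0 + 2(230.6) = 461.2
  H₂O: 0 + 3(230.6) = 691.9
Dry total = 5007 mol/s; y_N₂ (dry) = 4110 / 5007 = 0.8208.

0.821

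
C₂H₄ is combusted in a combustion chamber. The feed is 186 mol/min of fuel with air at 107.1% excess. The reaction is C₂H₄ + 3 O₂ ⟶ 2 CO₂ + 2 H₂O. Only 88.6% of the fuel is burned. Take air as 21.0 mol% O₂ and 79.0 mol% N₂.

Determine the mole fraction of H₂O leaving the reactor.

Stoichiometric O₂ = 3 × 186 = 558 mol/min; O₂ fed = 558 × 2.071 = 1156 mol/min.
N₂ fed = 1156 × 79/21 = 4347 mol/min.
Fuel reacted = 0.886 × 186 → ξ = 164.8 mol/min.
Outlet (n = n₀ + ν ξ):
  C₂H₄: 186 − 1(164.8) = 21.2
  O₂: 1156 − 3(164.8) = 661.2
  N₂: 4347 (inert)
  CO₂: 0 + 2(164.8) = 329.6
  H₂O: 0 + 2(164.8) = 329.6
Total out = 5689 mol/min; y_H₂O = 329.6 / 5689 = 0.05794.

0.0579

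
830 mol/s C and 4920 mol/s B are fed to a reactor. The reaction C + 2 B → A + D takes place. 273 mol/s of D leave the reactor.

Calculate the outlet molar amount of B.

4370 mol/s

For D: n = n₀ + 1ξ → 273 = 0 + 1ξ, giving ξ = 273 mol/s.
Outlet amounts (n = n₀ + ν ξ):
  C: 830 − 1(273) = 557
  B: 4920 − 2(273) = 4374
  A: 0 + 1(273) = 273
  D: 0 + 1(273) = 273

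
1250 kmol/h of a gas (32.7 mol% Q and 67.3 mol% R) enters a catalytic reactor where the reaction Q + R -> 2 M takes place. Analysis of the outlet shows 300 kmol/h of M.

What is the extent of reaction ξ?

ξ = 150 kmol/h

For M: n = n₀ + 2ξ → 300 = 0 + 2ξ, giving ξ = 150 kmol/h.
Outlet amounts (n = n₀ + ν ξ):
  Q: 408.8 − 1(150) = 258.8
  R: 841.2 − 1(150) = 691.2
  M: 0 + 2(150) = 300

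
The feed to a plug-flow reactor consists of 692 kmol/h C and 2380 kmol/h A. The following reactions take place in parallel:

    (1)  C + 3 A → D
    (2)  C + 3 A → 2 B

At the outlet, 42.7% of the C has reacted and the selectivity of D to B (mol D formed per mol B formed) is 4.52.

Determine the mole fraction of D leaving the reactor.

Conversion of C: C consumed = 0.427 × 692 = 295.5 kmol/h = 1ξ₁ + 1ξ₂.
Selectivity: 1ξ₁ / (2ξ₂) = 4.52 → ξ₁ = 9.04 ξ₂.
Substitute: (1·9.04 + 1) ξ₂ = 295.5 → ξ₂ = 29.43 kmol/h, ξ₁ = 266.1 kmol/h.
Outlet amounts (n = n₀ + Σ ν·ξ):
  C: 692 − 1(266.1) − 1(29.43) = 396.5
  A: 2380 − 3(266.1) − 3(29.43) = 1494
  D: 0 + 1(266.1) = 266.1
  B: 0 + 2(29.43) = 58.86
Total out = 2215 kmol/h; y_D = 266.1 / 2215 = 0.1201.

0.12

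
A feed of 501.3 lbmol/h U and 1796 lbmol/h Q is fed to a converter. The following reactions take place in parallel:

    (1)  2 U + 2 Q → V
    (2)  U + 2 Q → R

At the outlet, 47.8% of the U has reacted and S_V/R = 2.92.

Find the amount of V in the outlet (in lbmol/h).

102 lbmol/h

Conversion of U: U consumed = 0.478 × 501.3 = 239.6 lbmol/h = 2ξ₁ + 1ξ₂.
Selectivity: 1ξ₁ / (1ξ₂) = 2.92 → ξ₁ = 2.92 ξ₂.
Substitute: (2·2.92 + 1) ξ₂ = 239.6 → ξ₂ = 35.03 lbmol/h, ξ₁ = 102.3 lbmol/h.
Outlet amounts (n = n₀ + Σ ν·ξ):
  U: 501.3 − 2(102.3) − 1(35.03) = 261.7
  Q: 1796 − 2(102.3) − 2(35.03) = 1521
  V: 0 + 1(102.3) = 102.3
  R: 0 + 1(35.03) = 35.03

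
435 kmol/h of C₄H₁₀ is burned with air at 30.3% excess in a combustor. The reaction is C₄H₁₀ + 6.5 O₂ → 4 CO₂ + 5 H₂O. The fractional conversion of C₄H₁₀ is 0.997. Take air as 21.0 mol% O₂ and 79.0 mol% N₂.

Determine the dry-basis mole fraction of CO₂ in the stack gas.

Stoichiometric O₂ = 6.5 × 435 = 2828 kmol/h; O₂ fed = 2828 × 1.303 = 3684 kmol/h.
N₂ fed = 3684 × 79/21 = 13860 kmol/h.
Fuel reacted = 0.997 × 435 → ξ = 433.7 kmol/h.
Outlet (n = n₀ + ν ξ):
  C₄H₁₀: 435 − 1(433.7) = 1.305
  O₂: 3684 − 6.5(433.7) = 865.2
  N₂: 13860 (inert)
  CO₂: 0 + 4(433.7) = 1735
  H₂O: 0 + 5(433.7) = 2168
Dry total = 16460 kmol/h; y_CO₂ (dry) = 1735 / 16460 = 0.1054.

0.105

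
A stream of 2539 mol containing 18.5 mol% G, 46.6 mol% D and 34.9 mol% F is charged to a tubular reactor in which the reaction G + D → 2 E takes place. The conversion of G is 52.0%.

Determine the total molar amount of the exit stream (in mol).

2540 mol

G reacted = 0.52 × 469.7 = 244.3 mol; ν_G = −1, so ξ = 244.3/1 = 244.3 mol.
Outlet amounts (n = n₀ + ν ξ):
  G: 469.7 − 1(244.3) = 225.5
  D: 1183 − 1(244.3) = 938.9
  E: 0 + 2(244.3) = 488.5
  F: 886.1 (inert)
Total out = 225.5 + 938.9 + 488.5 + 886.1 = 2539 mol.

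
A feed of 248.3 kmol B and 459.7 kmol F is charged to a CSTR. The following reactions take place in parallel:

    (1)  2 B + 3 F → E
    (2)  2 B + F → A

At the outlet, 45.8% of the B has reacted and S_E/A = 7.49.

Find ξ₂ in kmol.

ξ₂ = 6.7 kmol

Conversion of B: B consumed = 0.458 × 248.3 = 113.7 kmol = 2ξ₁ + 2ξ₂.
Selectivity: 1ξ₁ / (1ξ₂) = 7.49 → ξ₁ = 7.49 ξ₂.
Substitute: (2·7.49 + 2) ξ₂ = 113.7 → ξ₂ = 6.697 kmol, ξ₁ = 50.16 kmol.
Outlet amounts (n = n₀ + Σ ν·ξ):
  B: 248.3 − 2(50.16) − 2(6.697) = 134.6
  F: 459.7 − 3(50.16) − 1(6.697) = 302.5
  E: 0 + 1(50.16) = 50.16
  A: 0 + 1(6.697) = 6.697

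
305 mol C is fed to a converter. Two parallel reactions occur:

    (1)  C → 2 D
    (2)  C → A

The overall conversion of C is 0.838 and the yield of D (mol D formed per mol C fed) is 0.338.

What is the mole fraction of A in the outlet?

Yield of D: 2ξ₁ / 305 = 0.338 → ξ₁ = 51.55 mol.
Conversion of C: 1ξ₁ + 1ξ₂ = 0.838 × 305 = 255.6 → ξ₂ = 204 mol.
Outlet amounts (n = n₀ + Σ ν·ξ):
  C: 305 − 1(51.55) − 1(204) = 49.41
  D: 0 + 2(51.55) = 103.1
  A: 0 + 1(204) = 204
Total out = 356.5 mol; y_A = 204 / 356.5 = 0.5723.

0.572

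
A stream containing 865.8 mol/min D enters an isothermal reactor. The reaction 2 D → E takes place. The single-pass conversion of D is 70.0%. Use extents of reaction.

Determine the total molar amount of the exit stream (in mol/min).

563 mol/min

D reacted = 0.7 × 865.8 = 606.1 mol/min; ν_D = −2, so ξ = 606.1/2 = 303 mol/min.
Outlet amounts (n = n₀ + ν ξ):
  D: 865.8 − 2(303) = 259.7
  E: 0 + 1(303) = 303
Total out = 259.7 + 303 = 562.8 mol/min.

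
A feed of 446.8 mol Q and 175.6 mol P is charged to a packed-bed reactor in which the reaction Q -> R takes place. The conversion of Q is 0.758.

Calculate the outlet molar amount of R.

339 mol

Q reacted = 0.758 × 446.8 = 338.7 mol; ν_Q = −1, so ξ = 338.7/1 = 338.7 mol.
Outlet amounts (n = n₀ + ν ξ):
  Q: 446.8 − 1(338.7) = 108.1
  R: 0 + 1(338.7) = 338.7
  P: 175.6 (inert)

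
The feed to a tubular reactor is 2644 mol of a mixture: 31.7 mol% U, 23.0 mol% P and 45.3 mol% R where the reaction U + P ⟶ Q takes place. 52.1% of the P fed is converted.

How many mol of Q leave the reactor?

317 mol

P reacted = 0.521 × 608.1 = 316.8 mol; ν_P = −1, so ξ = 316.8/1 = 316.8 mol.
Outlet amounts (n = n₀ + ν ξ):
  U: 838.1 − 1(316.8) = 521.3
  P: 608.1 − 1(316.8) = 291.3
  Q: 0 + 1(316.8) = 316.8
  R: 1198 (inert)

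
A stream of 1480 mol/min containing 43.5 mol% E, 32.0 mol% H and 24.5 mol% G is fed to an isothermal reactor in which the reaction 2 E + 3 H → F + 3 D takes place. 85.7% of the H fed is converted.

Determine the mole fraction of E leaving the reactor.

0.278

H reacted = 0.857 × 473.6 = 405.9 mol/min; ν_H = −3, so ξ = 405.9/3 = 135.3 mol/min.
Outlet amounts (n = n₀ + ν ξ):
  E: 643.8 − 2(135.3) = 373.2
  H: 473.6 − 3(135.3) = 67.72
  F: 0 + 1(135.3) = 135.3
  D: 0 + 3(135.3) = 405.9
  G: 362.6 (inert)
Total out = 1345 mol/min; y_E = 373.2 / 1345 = 0.2775.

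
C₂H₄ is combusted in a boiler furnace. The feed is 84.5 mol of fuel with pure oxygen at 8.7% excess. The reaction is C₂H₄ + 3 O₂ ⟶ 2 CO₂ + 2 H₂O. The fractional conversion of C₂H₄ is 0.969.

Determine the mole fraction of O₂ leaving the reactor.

0.0831

Stoichiometric O₂ = 3 × 84.5 = 253.5 mol; O₂ fed = 253.5 × 1.087 = 275.6 mol.
Fuel reacted = 0.969 × 84.5 → ξ = 81.88 mol.
Outlet (n = n₀ + ν ξ):
  C₂H₄: 84.5 − 1(81.88) = 2.62
  O₂: 275.6 − 3(81.88) = 29.91
  CO₂: 0 + 2(81.88) = 163.8
  H₂O: 0 + 2(81.88) = 163.8
Total out = 360.1 mol; y_O₂ = 29.91 / 360.1 = 0.08308.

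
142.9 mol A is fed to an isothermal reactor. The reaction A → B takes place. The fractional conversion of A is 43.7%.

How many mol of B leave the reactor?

62.4 mol

A reacted = 0.437 × 142.9 = 62.45 mol; ν_A = −1, so ξ = 62.45/1 = 62.45 mol.
Outlet amounts (n = n₀ + ν ξ):
  A: 142.9 − 1(62.45) = 80.45
  B: 0 + 1(62.45) = 62.45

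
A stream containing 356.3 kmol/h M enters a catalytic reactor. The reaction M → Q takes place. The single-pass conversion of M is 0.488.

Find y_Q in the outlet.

0.488

M reacted = 0.488 × 356.3 = 173.9 kmol/h; ν_M = −1, so ξ = 173.9/1 = 173.9 kmol/h.
Outlet amounts (n = n₀ + ν ξ):
  M: 356.3 − 1(173.9) = 182.4
  Q: 0 + 1(173.9) = 173.9
Total out = 356.3 kmol/h; y_Q = 173.9 / 356.3 = 0.488.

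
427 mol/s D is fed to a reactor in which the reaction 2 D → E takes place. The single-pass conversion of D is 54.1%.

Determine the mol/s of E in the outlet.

D reacted = 0.541 × 427 = 231 mol/s; ν_D = −2, so ξ = 231/2 = 115.5 mol/s.
Outlet amounts (n = n₀ + ν ξ):
  D: 427 − 2(115.5) = 196
  E: 0 + 1(115.5) = 115.5

116 mol/s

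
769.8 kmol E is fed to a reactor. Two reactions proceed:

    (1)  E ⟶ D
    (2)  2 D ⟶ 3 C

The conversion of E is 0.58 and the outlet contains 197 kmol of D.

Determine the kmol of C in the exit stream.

Conversion of E: E consumed = 1ξ₁ = 0.58 × 769.8 → ξ₁ = 446.5 kmol.
D balance: n_D = 0 + 1ξ₁ − 2ξ₂ = 197 → ξ₂ = (1·446.5 − 197)/2 = 124.7 kmol.
Outlet amounts (n = n₀ + Σ ν·ξ):
  E: 769.8 − 1(446.5) = 323.3
  D: 0 + 1(446.5) − 2(124.7) = 197
  C: 0 + 3(124.7) = 374.2

374 kmol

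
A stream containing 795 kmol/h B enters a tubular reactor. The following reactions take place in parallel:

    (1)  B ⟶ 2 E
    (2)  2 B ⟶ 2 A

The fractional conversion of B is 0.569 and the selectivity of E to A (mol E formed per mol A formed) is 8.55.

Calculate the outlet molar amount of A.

Conversion of B: B consumed = 0.569 × 795 = 452.4 kmol/h = 1ξ₁ + 2ξ₂.
Selectivity: 2ξ₁ / (2ξ₂) = 8.55 → ξ₁ = 8.55 ξ₂.
Substitute: (1·8.55 + 2) ξ₂ = 452.4 → ξ₂ = 42.88 kmol/h, ξ₁ = 366.6 kmol/h.
Outlet amounts (n = n₀ + Σ ν·ξ):
  B: 795 − 1(366.6) − 2(42.88) = 342.6
  E: 0 + 2(366.6) = 733.2
  A: 0 + 2(42.88) = 85.75

85.8 kmol/h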